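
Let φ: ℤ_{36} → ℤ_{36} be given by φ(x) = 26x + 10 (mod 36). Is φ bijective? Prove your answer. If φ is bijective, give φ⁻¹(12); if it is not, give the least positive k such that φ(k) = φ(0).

We have gcd(26, 36) = 2 > 1. Taking u = 0 and v = 18: φ(0) = 10 and φ(18) = 26·18 + 10 = 478 ≡ 10 (mod 36).
So φ(0) = φ(18) while 0 ≠ 18, therefore φ is not injective, hence not bijective.
Since φ is not bijective, we find the least positive k with φ(k) = φ(0): this means 26k ≡ 0 (mod 36), i.e. 36 ∣ 26k. Since gcd(26, 36) = 2, dividing through by 2 this holds exactly when 18 ∣ 13k, and as gcd(13, 18) = 1, exactly when 18 ∣ k.
The smallest positive such k is 18.

18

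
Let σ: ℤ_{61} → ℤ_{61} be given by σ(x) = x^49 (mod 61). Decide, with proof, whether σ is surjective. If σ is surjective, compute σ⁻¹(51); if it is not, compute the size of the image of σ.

Since 61 is prime, the nonzero elements of ℤ_{61} form a cyclic group of order 60.
As gcd(49, 60) = 1, raising to the 49th power is a bijection on this group: if s^49 ≡ t^49 then (st^{−1})^49 = 1, and the only element of order dividing gcd(49, 60) = 1 is 1, so s = t.
With σ(0) = 0 this makes σ injective on all of ℤ_{61}, hence bijective (finite equal-size domain and codomain). In particular σ is surjective.
Since σ is surjective, we find the preimage of 51. The inverse of x ↦ x^49 on (ℤ_{61})^× is x ↦ x^49, because 49·49 = 2401 = 40·60 + 1 ≡ 1 (mod 60) and x^{60} = 1 for x ≠ 0 (Fermat). So σ⁻¹(51) = 51^49 mod 61.
Repeated squaring mod 61: 51^1 ≡ 51, 51^2 ≡ 51² = 2601 ≡ 39, 51^4 ≡ 39² = 1521 ≡ 57, 51^8 ≡ 57² = 3249 ≡ 16, 51^16 ≡ 16² = 256 ≡ 12, 51^32 ≡ 12² = 144 ≡ 22. Since 49 = 32 + 16 + 1, 51^49 ≡ 22·12·51: 22·12 = 264 ≡ 20, then 20·51 = 1020 ≡ 44. So 51^49 ≡ 44 (mod 61).
Hence σ⁻¹(51) = 44.

44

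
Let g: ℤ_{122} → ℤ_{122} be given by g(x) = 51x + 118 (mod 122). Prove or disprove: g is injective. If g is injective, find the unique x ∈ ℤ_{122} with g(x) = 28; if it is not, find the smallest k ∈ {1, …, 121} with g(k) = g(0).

70

If g(x_1) = g(x_2), then 51x_1 ≡ 51x_2 (mod 122). Because gcd(51, 122) = 1, we may cancel 51 to get x_1 ≡ x_2 (mod 122).
So g is injective.
We now compute 51⁻¹ mod 122 explicitly. Euclid's algorithm: 122 = 2·51 + 20, 51 = 2·20 + 11, 20 = 1·11 + 9, 11 = 1·9 + 2, 9 = 4·2 + 1; back-substituting gives 1 = 67·51 − 28·122, so 51⁻¹ ≡ 67 (mod 122).
Since g is injective, we compute g⁻¹(28): solve 51x + 118 ≡ 28 (mod 122), i.e. 51x ≡ 32 (mod 122).
Multiplying by 51⁻¹ = 67 gives x ≡ 67·32 = 2144 = 17·122 + 70 ≡ 70 (mod 122).
Check: g(70) = 51·70 + 118 = 3688 = 30·122 + 28 ≡ 28 (mod 122).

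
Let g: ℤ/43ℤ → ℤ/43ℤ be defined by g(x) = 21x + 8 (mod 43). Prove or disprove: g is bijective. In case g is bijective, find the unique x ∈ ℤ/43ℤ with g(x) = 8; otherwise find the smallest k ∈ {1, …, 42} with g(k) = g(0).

0

Suppose g(s) = g(t) in ℤ/43ℤ. Then 21s + 8 ≡ 21t + 8 (mod 43), so 21(s − t) ≡ 0 (mod 43).
Since gcd(21, 43) = 1, 21 is invertible modulo 43, therefore s − t ≡ 0 (mod 43), i.e. s = t.
We now compute 21⁻¹ mod 43 explicitly. Euclid's algorithm: 43 = 2·21 + 1; back-substituting gives 1 = 41·21 − 20·43, so 21⁻¹ ≡ 41 (mod 43).
For any y ∈ ℤ/43ℤ, x = 41(y − 8) mod 43 satisfies g(x) = 21·41(y − 8) + 8 ≡ y (since 21·41 ≡ 1 mod 43). So every y has a preimage.
Hence g is bijective.
Since g is bijective, we find g⁻¹(8): we need 21x ≡ 8 − 8 ≡ 0 (mod 43). Using 21⁻¹ = 41: x ≡ 41·0 = 0, so x = 0.
Check: g(0) = 21·0 + 8 = 8 ≡ 8 (mod 43).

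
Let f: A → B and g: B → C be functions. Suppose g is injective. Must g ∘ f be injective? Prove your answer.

No. Take A = {0, 1}, B = C = {0, 1, 2}, f(0) = f(1) = 0, and g = identity (injective).
Then (g ∘ f)(0) = (g ∘ f)(1) = 0 with 0 ≠ 1, so g ∘ f is not injective.

not injective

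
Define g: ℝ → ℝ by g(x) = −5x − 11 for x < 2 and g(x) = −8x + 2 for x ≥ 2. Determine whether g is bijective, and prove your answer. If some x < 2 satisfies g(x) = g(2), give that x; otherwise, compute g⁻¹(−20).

Both pieces are strictly decreasing (slopes −5 and −8), so each is injective on its own interval.
The left piece maps (−∞, 2) onto (−21, ∞); the right piece maps [2, ∞) onto (−∞, −14].
These images overlap. In particular g(2) = −14 (right piece), and solving −5x − 11 = −14 on the left piece gives x = 3/5 < 2.
So g(3/5) = g(2) with 3/5 ≠ 2, and g is not injective, hence not bijective. This x = 3/5 is the requested value below 2.

3/5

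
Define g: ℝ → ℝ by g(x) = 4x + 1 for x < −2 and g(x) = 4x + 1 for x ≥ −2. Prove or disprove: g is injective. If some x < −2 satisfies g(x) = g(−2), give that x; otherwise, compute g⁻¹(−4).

-5/4

Both pieces are strictly increasing (slopes 4 and 4), so each is injective on its own interval.
The left piece maps (−∞, −2) onto (−∞, −7); the right piece maps [−2, ∞) onto [−7, ∞).
These images are disjoint, so no value is attained by both pieces. Thus g is injective.
Because the two images are disjoint, no x < −2 has g(x) = g(−2), so we compute g⁻¹(−4): −4 lies in [−7, ∞), so solve 4x + 1 = −4: x = (−4 − 1)/4 = −5/4.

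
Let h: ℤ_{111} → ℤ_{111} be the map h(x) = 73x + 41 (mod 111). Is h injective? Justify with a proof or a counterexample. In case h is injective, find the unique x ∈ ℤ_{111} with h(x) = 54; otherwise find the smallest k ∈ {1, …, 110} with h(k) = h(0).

Suppose h(s) = h(t) in ℤ_{111}. Then 73s + 41 ≡ 73t + 41 (mod 111), hence 73(s − t) ≡ 0 (mod 111).
Since gcd(73, 111) = 1, 73 is invertible modulo 111, therefore s − t ≡ 0 (mod 111), i.e. s = t.
Therefore h is injective.
We now compute 73⁻¹ mod 111 explicitly. Euclid's algorithm: 111 = 1·73 + 38, 73 = 1·38 + 35, 38 = 1·35 + 3, 35 = 11·3 + 2, 3 = 1·2 + 1; back-substituting gives 1 = 73·73 − 48·111, so 73⁻¹ ≡ 73 (mod 111).
Since h is injective, we compute h⁻¹(54): solve 73x + 41 ≡ 54 (mod 111), i.e. 73x ≡ 13 (mod 111).
Multiplying by 73⁻¹ = 73 gives x ≡ 73·13 = 949 = 8·111 + 61 ≡ 61 (mod 111).
Check: h(61) = 73·61 + 41 = 4494 = 40·111 + 54 ≡ 54 (mod 111).

61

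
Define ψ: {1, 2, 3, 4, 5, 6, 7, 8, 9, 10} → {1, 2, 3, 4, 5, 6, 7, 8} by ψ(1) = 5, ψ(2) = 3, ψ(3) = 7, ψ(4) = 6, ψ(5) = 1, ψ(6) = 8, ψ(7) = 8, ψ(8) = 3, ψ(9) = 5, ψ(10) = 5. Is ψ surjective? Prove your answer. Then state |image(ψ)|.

6

No element maps to 2, so ψ is not surjective.
The image of ψ is {1, 3, 5, 6, 7, 8}, which has 6 elements.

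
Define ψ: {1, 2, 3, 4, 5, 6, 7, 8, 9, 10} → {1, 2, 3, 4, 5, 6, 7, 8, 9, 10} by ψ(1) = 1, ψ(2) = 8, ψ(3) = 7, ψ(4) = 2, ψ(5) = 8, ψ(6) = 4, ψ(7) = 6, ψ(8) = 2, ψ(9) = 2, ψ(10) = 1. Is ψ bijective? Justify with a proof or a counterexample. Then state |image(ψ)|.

ψ(2) = 8 = ψ(5) with 2 ≠ 5, so ψ is not injective, hence not bijective.
The image of ψ is {1, 2, 4, 6, 7, 8}, which has 6 elements.

6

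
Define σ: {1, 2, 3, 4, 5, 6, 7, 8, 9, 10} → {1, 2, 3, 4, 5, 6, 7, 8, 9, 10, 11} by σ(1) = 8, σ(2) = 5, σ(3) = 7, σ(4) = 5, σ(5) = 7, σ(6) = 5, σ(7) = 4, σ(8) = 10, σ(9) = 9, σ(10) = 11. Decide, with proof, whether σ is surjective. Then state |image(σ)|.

No element maps to 1, so σ is not surjective.
The image of σ is {4, 5, 7, 8, 9, 10, 11}, which has 7 elements.

7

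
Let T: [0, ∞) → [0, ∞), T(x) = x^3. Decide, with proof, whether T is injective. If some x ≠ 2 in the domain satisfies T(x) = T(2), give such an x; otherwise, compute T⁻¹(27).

3

On [0, ∞), x ↦ x^3 is strictly increasing, so T(x_1) = T(x_2) forces x_1 = x_2. So T is injective.
Since x ↦ x^3 is strictly increasing on [0, ∞), it is injective there, so no x ≠ 2 in the domain has T(x) = T(2). We therefore compute T⁻¹(27) = 27^{1/3} = 3 (indeed 3^3 = 27).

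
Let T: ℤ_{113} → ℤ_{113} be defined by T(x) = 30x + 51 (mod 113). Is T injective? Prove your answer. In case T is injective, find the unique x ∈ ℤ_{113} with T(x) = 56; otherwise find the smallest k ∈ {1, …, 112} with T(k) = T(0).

Recall: T is injective when T(a) = T(b) forces a = b.
If T(a) = T(b), then 30a ≡ 30b (mod 113). Because gcd(30, 113) = 1, we may cancel 30 to get a ≡ b (mod 113).
Thus T is injective.
We now compute 30⁻¹ mod 113 explicitly. Euclid's algorithm: 113 = 3·30 + 23, 30 = 1·23 + 7, 23 = 3·7 + 2, 7 = 3·2 + 1; back-substituting gives 1 = 49·30 − 13·113, so 30⁻¹ ≡ 49 (mod 113).
Since T is injective, we compute T⁻¹(56): solve 30x + 51 ≡ 56 (mod 113), i.e. 30x ≡ 5 (mod 113).
Multiplying by 30⁻¹ = 49 gives x ≡ 49·5 = 245 = 2·113 + 19 ≡ 19 (mod 113).
Check: T(19) = 30·19 + 51 = 621 = 5·113 + 56 ≡ 56 (mod 113).

19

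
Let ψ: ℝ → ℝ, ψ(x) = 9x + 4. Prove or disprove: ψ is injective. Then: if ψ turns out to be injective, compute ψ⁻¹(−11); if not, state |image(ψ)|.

Recall: ψ is injective if ψ(x_1) = ψ(x_2) implies x_1 = x_2.
Suppose ψ(x_1) = ψ(x_2). Then 9x_1 + 4 = 9x_2 + 4, hence 9x_1 = 9x_2, thus x_1 = x_2.
Therefore ψ is injective.
Since ψ is injective, we compute ψ⁻¹(−11) = (−11 − 4)/9 = −5/3.

-5/3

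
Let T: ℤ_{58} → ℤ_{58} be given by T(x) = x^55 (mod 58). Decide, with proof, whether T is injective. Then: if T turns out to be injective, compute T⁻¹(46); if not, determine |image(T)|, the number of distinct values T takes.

Computing x^55 mod 58 for each x (by repeated squaring, reducing mod 58 at every step), the values T(0), T(1), …, T(57) are: 0, 1, 44, 39, 22, 35, 34, 25, 40, 13, 32, 37, 46, 9, 56, 31, 20, 41, 50, 55, 16, 47, 4, 53, 52, 7, 48, 43, 28, 29, 30, 15, 10, 51, 6, 5, 54, 11, 42, 3, 8, 17, 38, 27, 2, 49, 12, 21, 26, 45, 18, 33, 24, 23, 36, 19, 14, 57.
Every element of ℤ_{58} appears exactly once in this list, so T is a bijection, and in particular injective.
Since T is injective, we read off the preimage of 46 from the same table: T(12) = 46, so T⁻¹(46) = 12.

12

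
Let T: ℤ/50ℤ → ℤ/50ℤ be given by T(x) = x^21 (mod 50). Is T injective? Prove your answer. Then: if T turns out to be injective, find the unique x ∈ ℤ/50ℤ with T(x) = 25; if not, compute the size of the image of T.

42

T(0) = 0^21 = 0.
T(10): Repeated squaring mod 50: 10^1 ≡ 10, 10^2 ≡ 10² = 100 ≡ 0, 10^4 ≡ 0² = 0, 10^8 ≡ 0² = 0, 10^16 ≡ 0² = 0. Since 21 = 16 + 4 + 1, 10^21 ≡ 0·0·10: 0·0 = 0, then 0·10 = 0. So 10^21 ≡ 0 (mod 50).
So T(0) = T(10) = 0 while 0 ≠ 10, thus T is not injective.
Since T is not injective, we determine |image(T)|. Computing x^21 mod 50 for each x (by repeated squaring, reducing mod 50 at every step), the values T(0), T(1), …, T(49) are: 0, 1, 2, 3, 4, 25, 6, 7, 8, 9, 0, 11, 12, 13, 14, 25, 16, 17, 18, 19, 0, 21, 22, 23, 24, 25, 26, 27, 28, 29, 0, 31, 32, 33, 34, 25, 36, 37, 38, 39, 0, 41, 42, 43, 44, 25, 46, 47, 48, 49.
The distinct values are {0, 1, 2, 3, 4, 6, 7, 8, 9, 11, 12, 13, 14, 16, 17, 18, 19, 21, 22, 23, 24, 25, 26, 27, 28, 29, 31, 32, 33, 34, 36, 37, 38, 39, 41, 42, 43, 44, 46, 47, 48, 49}; there are 42 of them.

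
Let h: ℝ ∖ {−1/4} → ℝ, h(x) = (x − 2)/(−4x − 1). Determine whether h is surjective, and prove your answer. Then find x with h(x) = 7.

-5/29

If h(x) = −1/4, cross-multiplying gives −4(x − 2) = 1(−4x − 1), which simplifies to 8 = −1 — false.  So −1/4 has no preimage and h is not surjective.
Solving h(x) = 7: cross-multiplying gives x − 2 = 7(−4x − 1), which rearranges to 29x = −5, so x = −5/29.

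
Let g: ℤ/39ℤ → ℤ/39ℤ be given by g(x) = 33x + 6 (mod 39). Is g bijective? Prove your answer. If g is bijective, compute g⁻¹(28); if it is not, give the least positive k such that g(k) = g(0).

13

We have gcd(33, 39) = 3 > 1. Taking a = 0 and b = 13: g(0) = 6 and g(13) = 33·13 + 6 = 435 ≡ 6 (mod 39).
So g(0) = g(13) while 0 ≠ 13, thus g is not injective, hence not bijective.
Since g is not bijective, we find the least positive k with g(k) = g(0): this means 33k ≡ 0 (mod 39), i.e. 39 ∣ 33k. Since gcd(33, 39) = 3, dividing through by 3 this holds exactly when 13 ∣ 11k, and as gcd(11, 13) = 1, exactly when 13 ∣ k.
The smallest positive such k is 13.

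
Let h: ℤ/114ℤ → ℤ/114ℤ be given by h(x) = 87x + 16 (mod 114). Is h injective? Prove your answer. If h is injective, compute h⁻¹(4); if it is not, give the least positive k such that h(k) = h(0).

Recall: h is injective when h(x_1) = h(x_2) forces x_1 = x_2.
We have gcd(87, 114) = 3 > 1. Taking x_1 = 0 and x_2 = 38: h(0) = 16 and h(38) = 87·38 + 16 = 3322 ≡ 16 (mod 114).
So h(0) = h(38) while 0 ≠ 38, therefore h is not injective.
Since h is not injective, we find the least positive k with h(k) = h(0): this means 87k ≡ 0 (mod 114), i.e. 114 ∣ 87k. Since gcd(87, 114) = 3, dividing through by 3 this holds exactly when 38 ∣ 29k, and as gcd(29, 38) = 1, exactly when 38 ∣ k.
The smallest positive such k is 38.

38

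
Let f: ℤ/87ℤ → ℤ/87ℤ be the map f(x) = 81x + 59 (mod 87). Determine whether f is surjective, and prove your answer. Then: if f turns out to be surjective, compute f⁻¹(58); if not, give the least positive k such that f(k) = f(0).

By definition, surjectivity means every element of the codomain has a preimage under f.
Since gcd(81, 87) = 3, we have 81x ≡ 0 (mod 3) for all x, so f(x) ≡ 2 (mod 3).
But 0 ≢ 2 (mod 3), so 0 ∈ ℤ/87ℤ has no preimage. Thus f is not surjective.
Since f is not surjective, we find the least positive k with f(k) = f(0): this means 81k ≡ 0 (mod 87), i.e. 87 ∣ 81k. Since gcd(81, 87) = 3, dividing through by 3 this holds exactly when 29 ∣ 27k, and as gcd(27, 29) = 1, exactly when 29 ∣ k.
The smallest positive such k is 29.

29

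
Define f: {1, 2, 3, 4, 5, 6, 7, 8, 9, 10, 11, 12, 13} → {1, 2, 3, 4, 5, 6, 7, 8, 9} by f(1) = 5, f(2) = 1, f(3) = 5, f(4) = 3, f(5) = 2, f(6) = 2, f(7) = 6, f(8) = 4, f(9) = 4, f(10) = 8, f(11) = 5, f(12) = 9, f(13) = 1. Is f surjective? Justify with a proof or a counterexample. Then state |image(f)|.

8

No element maps to 7, so f is not surjective.
The image of f is {1, 2, 3, 4, 5, 6, 8, 9}, which has 8 elements.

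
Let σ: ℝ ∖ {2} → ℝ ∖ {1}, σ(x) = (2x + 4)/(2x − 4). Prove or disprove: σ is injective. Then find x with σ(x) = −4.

6/5

Suppose σ(x_1) = σ(x_2). Cross-multiplying: (2x_1 + 4)(2x_2 − 4) = (2x_2 + 4)(2x_1 − 4).
Expanding both sides and cancelling the symmetric terms leaves −16·(x_1 − x_2) = 0. Since −16 ≠ 0, x_1 = x_2. Thus σ is injective.
Solving σ(x) = −4: cross-multiplying gives 2x + 4 = −4(2x − 4), which rearranges to 10x = 12, so x = 6/5.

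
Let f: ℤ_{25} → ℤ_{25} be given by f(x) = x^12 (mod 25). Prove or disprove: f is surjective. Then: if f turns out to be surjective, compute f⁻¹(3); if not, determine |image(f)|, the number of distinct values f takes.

f(3): Repeated squaring mod 25: 3^1 ≡ 3, 3^2 ≡ 3² = 9, 3^4 ≡ 9² = 81 ≡ 6, 3^8 ≡ 6² = 36 ≡ 11. Since 12 = 8 + 4, 3^12 ≡ 11·6: 11·6 = 66 ≡ 16. So 3^12 ≡ 16 (mod 25).
f(4): Repeated squaring mod 25: 4^1 ≡ 4, 4^2 ≡ 4² = 16, 4^4 ≡ 16² = 256 ≡ 6, 4^8 ≡ 6² = 36 ≡ 11. Since 12 = 8 + 4, 4^12 ≡ 11·6: 11·6 = 66 ≡ 16. So 4^12 ≡ 16 (mod 25).
So f(3) = f(4) = 16 while 3 ≠ 4, so f is not injective.
A non-injective map from the 25-element set ℤ_{25} to itself takes at most 24 distinct values, so it cannot be surjective. So f is not surjective.
Since f is not surjective, we determine |image(f)|. Computing x^12 mod 25 for each x (by repeated squaring, reducing mod 25 at every step), the values f(0), f(1), …, f(24) are: 0, 1, 21, 16, 16, 0, 11, 1, 11, 6, 0, 21, 6, 6, 21, 0, 6, 11, 1, 11, 0, 16, 16, 21, 1.
The distinct values are {0, 1, 6, 11, 16, 21}; there are 6 of them.

6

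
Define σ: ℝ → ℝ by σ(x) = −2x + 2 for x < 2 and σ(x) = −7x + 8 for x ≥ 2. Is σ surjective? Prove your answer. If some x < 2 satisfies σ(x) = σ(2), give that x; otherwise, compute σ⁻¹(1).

Both pieces are strictly decreasing (slopes −2 and −7), so each is injective on its own interval.
The left piece maps (−∞, 2) onto (−2, ∞); the right piece maps [2, ∞) onto (−∞, −6].
The union (−2, ∞) ∪ (−∞, −6] omits the interval between −2 and −6; in particular −2 has no preimage. So σ is not surjective.
Because the two images are disjoint, no x < 2 has σ(x) = σ(2), so we compute σ⁻¹(1): 1 lies in (−2, ∞), so solve −2x + 2 = 1: x = (1 − 2)/(−2) = 1/2.

1/2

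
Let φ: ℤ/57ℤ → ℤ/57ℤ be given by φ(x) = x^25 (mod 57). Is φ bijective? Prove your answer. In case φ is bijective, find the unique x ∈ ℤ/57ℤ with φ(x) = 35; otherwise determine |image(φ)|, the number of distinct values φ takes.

Computing x^25 mod 57 for each x (by repeated squaring, reducing mod 57 at every step), the values φ(0), φ(1), …, φ(56) are: 0, 1, 14, 21, 25, 35, 9, 7, 8, 42, 34, 11, 12, 10, 41, 51, 55, 5, 18, 19, 20, 33, 40, 44, 54, 28, 26, 27, 4, 53, 30, 31, 29, 3, 13, 17, 24, 37, 38, 39, 52, 2, 6, 16, 47, 45, 46, 23, 15, 49, 50, 48, 22, 32, 36, 43, 56.
Every element of ℤ/57ℤ appears exactly once in this list, so φ is a bijection, and in particular bijective.
Since φ is bijective, we read off the preimage of 35 from the same table: φ(5) = 35, so φ⁻¹(35) = 5.

5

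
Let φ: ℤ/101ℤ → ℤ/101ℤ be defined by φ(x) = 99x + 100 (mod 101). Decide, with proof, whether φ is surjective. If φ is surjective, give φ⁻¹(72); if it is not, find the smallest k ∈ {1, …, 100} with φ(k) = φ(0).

Since gcd(99, 101) = 1, 99 is invertible modulo 101. Euclid's algorithm: 101 = 1·99 + 2, 99 = 49·2 + 1; back-substituting gives 1 = 50·99 − 49·101, so 99⁻¹ ≡ 50 (mod 101).
For any y ∈ ℤ/101ℤ, x = 50(y − 100) mod 101 satisfies φ(x) = 99·50(y − 100) + 100 ≡ y (since 99·50 ≡ 1 mod 101). So every y has a preimage.
Thus φ is surjective.
Since φ is surjective, we compute φ⁻¹(72): solve 99x + 100 ≡ 72 (mod 101), i.e. 99x ≡ 73 (mod 101).
Multiplying by 99⁻¹ = 50 gives x ≡ 50·73 = 3650 = 36·101 + 14 ≡ 14 (mod 101).
Check: φ(14) = 99·14 + 100 = 1486 = 14·101 + 72 ≡ 72 (mod 101).

14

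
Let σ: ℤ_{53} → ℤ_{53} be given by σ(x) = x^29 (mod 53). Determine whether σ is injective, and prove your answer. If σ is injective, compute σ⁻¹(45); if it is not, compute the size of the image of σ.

Since 53 is prime, the nonzero elements of ℤ_{53} form a cyclic group of order 52.
As gcd(29, 52) = 1, raising to the 29th power is a bijection on this group: if s^29 ≡ t^29 then (st^{−1})^29 = 1, and the only element of order dividing gcd(29, 52) = 1 is 1, so s = t.
With σ(0) = 0 this makes σ injective on all of ℤ_{53}, hence bijective (finite equal-size domain and codomain). In particular σ is injective.
Since σ is injective, we find the preimage of 45. The inverse of x ↦ x^29 on (ℤ_{53})^× is x ↦ x^9, because 29·9 = 261 = 5·52 + 1 ≡ 1 (mod 52) and x^{52} = 1 for x ≠ 0 (Fermat). So σ⁻¹(45) = 45^9 mod 53.
Repeated squaring mod 53: 45^1 ≡ 45, 45^2 ≡ 45² = 2025 ≡ 11, 45^4 ≡ 11² = 121 ≡ 15, 45^8 ≡ 15² = 225 ≡ 13. Since 9 = 8 + 1, 45^9 ≡ 13·45: 13·45 = 585 ≡ 2. So 45^9 ≡ 2 (mod 53).
Hence σ⁻¹(45) = 2.

2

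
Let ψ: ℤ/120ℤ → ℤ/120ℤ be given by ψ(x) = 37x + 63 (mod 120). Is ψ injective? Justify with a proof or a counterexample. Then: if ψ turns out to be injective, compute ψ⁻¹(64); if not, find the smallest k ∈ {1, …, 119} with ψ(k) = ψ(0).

By definition, injectivity means: for all s, t in the domain, ψ(s) = ψ(t) implies s = t.
Suppose ψ(s) = ψ(t) in ℤ/120ℤ. Then 37s + 63 ≡ 37t + 63 (mod 120), hence 37(s − t) ≡ 0 (mod 120).
Since gcd(37, 120) = 1, 37 is invertible modulo 120, so s − t ≡ 0 (mod 120), i.e. s = t.
Thus ψ is injective.
We now compute 37⁻¹ mod 120 explicitly. Euclid's algorithm: 120 = 3·37 + 9, 37 = 4·9 + 1; back-substituting gives 1 = 13·37 − 4·120, so 37⁻¹ ≡ 13 (mod 120).
Since ψ is injective, we find ψ⁻¹(64): we need 37x ≡ 64 − 63 ≡ 1 (mod 120). Using 37⁻¹ = 13: x ≡ 13·1 = 13, so x = 13.
Check: ψ(13) = 37·13 + 63 = 544 = 4·120 + 64 ≡ 64 (mod 120).

13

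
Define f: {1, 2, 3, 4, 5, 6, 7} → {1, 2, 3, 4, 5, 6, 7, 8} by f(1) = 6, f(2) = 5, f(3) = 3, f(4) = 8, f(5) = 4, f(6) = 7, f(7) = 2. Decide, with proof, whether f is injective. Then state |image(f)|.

7

The values f(1), …, f(7) are 6, 5, 3, 8, 4, 7, 2 — all distinct.
So f(a) = f(b) only when a = b, and f is injective.
The image of f is {2, 3, 4, 5, 6, 7, 8}, which has 7 elements.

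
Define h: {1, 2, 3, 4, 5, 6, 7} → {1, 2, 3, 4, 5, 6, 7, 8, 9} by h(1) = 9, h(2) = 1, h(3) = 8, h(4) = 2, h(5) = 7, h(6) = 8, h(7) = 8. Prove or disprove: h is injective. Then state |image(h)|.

5

h(3) = 8 = h(6) with 3 ≠ 6, so h is not injective.
The image of h is {1, 2, 7, 8, 9}, which has 5 elements.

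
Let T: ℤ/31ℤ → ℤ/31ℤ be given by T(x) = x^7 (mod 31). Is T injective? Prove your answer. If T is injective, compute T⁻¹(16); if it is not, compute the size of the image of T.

Since 31 is prime, the nonzero elements of ℤ/31ℤ form a cyclic group of order 30.
As gcd(7, 30) = 1, raising to the 7th power is a bijection on this group: if u^7 ≡ v^7 then (uv^{−1})^7 = 1, and the only element of order dividing gcd(7, 30) = 1 is 1, so u = v.
With T(0) = 0 this makes T injective on all of ℤ/31ℤ, hence bijective (finite equal-size domain and codomain). In particular T is injective.
Since T is injective, we find the preimage of 16. The inverse of x ↦ x^7 on (ℤ/31ℤ)^× is x ↦ x^13, because 7·13 = 91 = 3·30 + 1 ≡ 1 (mod 30) and x^{30} = 1 for x ≠ 0 (Fermat). So T⁻¹(16) = 16^13 mod 31.
Repeated squaring mod 31: 16^1 ≡ 16, 16^2 ≡ 16² = 256 ≡ 8, 16^4 ≡ 8² = 64 ≡ 2, 16^8 ≡ 2² = 4. Since 13 = 8 + 4 + 1, 16^13 ≡ 4·2·16: 4·2 = 8, then 8·16 = 128 ≡ 4. So 16^13 ≡ 4 (mod 31).
Hence T⁻¹(16) = 4.

4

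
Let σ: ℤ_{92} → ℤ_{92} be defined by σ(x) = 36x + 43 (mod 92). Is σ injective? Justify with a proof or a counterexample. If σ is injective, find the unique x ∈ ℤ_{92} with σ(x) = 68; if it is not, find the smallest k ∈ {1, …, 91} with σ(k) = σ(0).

We have gcd(36, 92) = 4 > 1. Taking a = 0 and b = 23: σ(0) = 43 and σ(23) = 36·23 + 43 = 871 ≡ 43 (mod 92).
So σ(0) = σ(23) while 0 ≠ 23, so σ is not injective.
Since σ is not injective, we find the least positive k with σ(k) = σ(0): this means 36k ≡ 0 (mod 92), i.e. 92 ∣ 36k. Since gcd(36, 92) = 4, dividing through by 4 this holds exactly when 23 ∣ 9k, and as gcd(9, 23) = 1, exactly when 23 ∣ k.
The smallest positive such k is 23.

23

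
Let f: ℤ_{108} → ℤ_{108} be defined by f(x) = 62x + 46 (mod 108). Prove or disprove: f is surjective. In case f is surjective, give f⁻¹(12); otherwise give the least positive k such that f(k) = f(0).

54

Recall that f is surjective if every y in the codomain equals f(x) for some x in the domain.
Since gcd(62, 108) = 2, we have 62x ≡ 0 (mod 2) for all x, so f(x) ≡ 0 (mod 2).
But 1 ≢ 0 (mod 2), so 1 ∈ ℤ_{108} has no preimage. Thus f is not surjective.
Since f is not surjective, we find the least positive k with f(k) = f(0): this means 62k ≡ 0 (mod 108), i.e. 108 ∣ 62k. Since gcd(62, 108) = 2, dividing through by 2 this holds exactly when 54 ∣ 31k, and as gcd(31, 54) = 1, exactly when 54 ∣ k.
The smallest positive such k is 54.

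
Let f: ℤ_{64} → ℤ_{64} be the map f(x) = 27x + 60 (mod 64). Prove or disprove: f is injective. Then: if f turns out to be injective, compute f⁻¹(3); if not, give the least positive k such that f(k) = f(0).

5

Suppose f(u) = f(v) in ℤ_{64}. Then 27u + 60 ≡ 27v + 60 (mod 64), hence 27(u − v) ≡ 0 (mod 64).
Since gcd(27, 64) = 1, 27 is invertible modulo 64, hence u − v ≡ 0 (mod 64), i.e. u = v.
Hence f is injective.
We now compute 27⁻¹ mod 64 explicitly. Euclid's algorithm: 64 = 2·27 + 10, 27 = 2·10 + 7, 10 = 1·7 + 3, 7 = 2·3 + 1; back-substituting gives 1 = 19·27 − 8·64, so 27⁻¹ ≡ 19 (mod 64).
Since f is injective, we find f⁻¹(3): we need 27x ≡ 3 − 60 ≡ 7 (mod 64). Using 27⁻¹ = 19: x ≡ 19·7 = 133 = 2·64 + 5, so x = 5.
Check: f(5) = 27·5 + 60 = 195 = 3·64 + 3 ≡ 3 (mod 64).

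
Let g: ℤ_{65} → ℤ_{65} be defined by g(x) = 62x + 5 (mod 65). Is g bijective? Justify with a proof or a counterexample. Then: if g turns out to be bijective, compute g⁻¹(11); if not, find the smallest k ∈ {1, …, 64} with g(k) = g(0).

Recall: g is injective when g(a) = g(b) forces a = b.
If g(a) = g(b), then 62a ≡ 62b (mod 65). Because gcd(62, 65) = 1, we may cancel 62 to get a ≡ b (mod 65).
We now compute 62⁻¹ mod 65 explicitly. Euclid's algorithm: 65 = 1·62 + 3, 62 = 20·3 + 2, 3 = 1·2 + 1; back-substituting gives 1 = 43·62 − 41·65, so 62⁻¹ ≡ 43 (mod 65).
For any y ∈ ℤ_{65}, x = 43(y − 5) mod 65 satisfies g(x) = 62·43(y − 5) + 5 ≡ y (since 62·43 ≡ 1 mod 65). So every y has a preimage.
So g is bijective.
Since g is bijective, we compute g⁻¹(11): solve 62x + 5 ≡ 11 (mod 65), i.e. 62x ≡ 6 (mod 65).
Multiplying by 62⁻¹ = 43 gives x ≡ 43·6 = 258 = 3·65 + 63 ≡ 63 (mod 65).
Check: g(63) = 62·63 + 5 = 3911 = 60·65 + 11 ≡ 11 (mod 65).

63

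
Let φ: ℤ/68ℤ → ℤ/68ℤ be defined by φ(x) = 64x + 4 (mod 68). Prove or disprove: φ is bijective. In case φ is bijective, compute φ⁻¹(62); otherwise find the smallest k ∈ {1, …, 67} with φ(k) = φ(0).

17

Recall that φ is injective if φ(s) = φ(t) implies s = t.
We have gcd(64, 68) = 4 > 1. Taking s = 0 and t = 17: φ(0) = 4 and φ(17) = 64·17 + 4 = 1092 ≡ 4 (mod 68).
So φ(0) = φ(17) while 0 ≠ 17, hence φ is not injective, hence not bijective.
Since φ is not bijective, we find the least positive k with φ(k) = φ(0): this means 64k ≡ 0 (mod 68), i.e. 68 ∣ 64k. Since gcd(64, 68) = 4, dividing through by 4 this holds exactly when 17 ∣ 16k, and as gcd(16, 17) = 1, exactly when 17 ∣ k.
The smallest positive such k is 17.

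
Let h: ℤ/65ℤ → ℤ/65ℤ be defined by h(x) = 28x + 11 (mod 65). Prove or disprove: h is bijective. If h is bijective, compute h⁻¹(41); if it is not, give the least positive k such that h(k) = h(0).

By definition, injectivity means: for all x_1, x_2 in the domain, h(x_1) = h(x_2) implies x_1 = x_2.
If h(x_1) = h(x_2), then 28x_1 ≡ 28x_2 (mod 65). Because gcd(28, 65) = 1, we may cancel 28 to get x_1 ≡ x_2 (mod 65).
We now compute 28⁻¹ mod 65 explicitly. Euclid's algorithm: 65 = 2·28 + 9, 28 = 3·9 + 1; back-substituting gives 1 = 7·28 − 3·65, so 28⁻¹ ≡ 7 (mod 65).
For any y ∈ ℤ/65ℤ, x = 7(y − 11) mod 65 satisfies h(x) = 28·7(y − 11) + 11 ≡ y (since 28·7 ≡ 1 mod 65). So every y has a preimage.
So h is bijective.
Since h is bijective, we find h⁻¹(41): we need 28x ≡ 41 − 11 ≡ 30 (mod 65). Using 28⁻¹ = 7: x ≡ 7·30 = 210 = 3·65 + 15, so x = 15.
Check: h(15) = 28·15 + 11 = 431 = 6·65 + 41 ≡ 41 (mod 65).

15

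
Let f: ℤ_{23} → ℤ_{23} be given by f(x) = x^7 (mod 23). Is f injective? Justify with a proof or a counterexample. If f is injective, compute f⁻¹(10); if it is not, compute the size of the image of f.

21

Since 23 is prime, the nonzero elements of ℤ_{23} form a cyclic group of order 22.
As gcd(7, 22) = 1, raising to the 7th power is a bijection on this group: if a^7 ≡ b^7 then (ab^{−1})^7 = 1, and the only element of order dividing gcd(7, 22) = 1 is 1, so a = b.
With f(0) = 0 this makes f injective on all of ℤ_{23}, hence bijective (finite equal-size domain and codomain). In particular f is injective.
Since f is injective, we find the preimage of 10. The inverse of x ↦ x^7 on (ℤ_{23})^× is x ↦ x^19, because 7·19 = 133 = 6·22 + 1 ≡ 1 (mod 22) and x^{22} = 1 for x ≠ 0 (Fermat). So f⁻¹(10) = 10^19 mod 23.
Repeated squaring mod 23: 10^1 ≡ 10, 10^2 ≡ 10² = 100 ≡ 8, 10^4 ≡ 8² = 64 ≡ 18, 10^8 ≡ 18² = 324 ≡ 2, 10^16 ≡ 2² = 4. Since 19 = 16 + 2 + 1, 10^19 ≡ 4·8·10: 4·8 = 32 ≡ 9, then 9·10 = 90 ≡ 21. So 10^19 ≡ 21 (mod 23).
Hence f⁻¹(10) = 21.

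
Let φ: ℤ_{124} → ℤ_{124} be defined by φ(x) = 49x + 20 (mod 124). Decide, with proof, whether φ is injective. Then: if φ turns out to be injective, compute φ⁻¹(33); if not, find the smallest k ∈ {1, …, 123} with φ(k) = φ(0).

61

If φ(s) = φ(t), then 49s ≡ 49t (mod 124). Because gcd(49, 124) = 1, we may cancel 49 to get s ≡ t (mod 124).
Therefore φ is injective.
We now compute 49⁻¹ mod 124 explicitly. Euclid's algorithm: 124 = 2·49 + 26, 49 = 1·26 + 23, 26 = 1·23 + 3, 23 = 7·3 + 2, 3 = 1·2 + 1; back-substituting gives 1 = 81·49 − 32·124, so 49⁻¹ ≡ 81 (mod 124).
Since φ is injective, we find φ⁻¹(33): we need 49x ≡ 33 − 20 ≡ 13 (mod 124). Using 49⁻¹ = 81: x ≡ 81·13 = 1053 = 8·124 + 61, so x = 61.
Check: φ(61) = 49·61 + 20 = 3009 = 24·124 + 33 ≡ 33 (mod 124).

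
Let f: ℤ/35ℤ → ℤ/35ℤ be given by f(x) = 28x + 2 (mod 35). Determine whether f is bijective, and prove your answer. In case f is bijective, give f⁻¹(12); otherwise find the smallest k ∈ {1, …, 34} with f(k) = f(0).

We have gcd(28, 35) = 7 > 1. Taking x_1 = 0 and x_2 = 5: f(0) = 2 and f(5) = 28·5 + 2 = 142 ≡ 2 (mod 35).
So f(0) = f(5) while 0 ≠ 5, therefore f is not injective, hence not bijective.
Since f is not bijective, we find the least positive k with f(k) = f(0): this means 28k ≡ 0 (mod 35), i.e. 35 ∣ 28k. Since gcd(28, 35) = 7, dividing through by 7 this holds exactly when 5 ∣ 4k, and as gcd(4, 5) = 1, exactly when 5 ∣ k.
The smallest positive such k is 5.

5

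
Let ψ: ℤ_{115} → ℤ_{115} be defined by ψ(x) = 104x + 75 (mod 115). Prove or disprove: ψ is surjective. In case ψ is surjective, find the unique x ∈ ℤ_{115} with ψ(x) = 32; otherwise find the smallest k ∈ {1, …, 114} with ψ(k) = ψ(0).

98

Recall that ψ is surjective if every y in the codomain equals ψ(x) for some x in the domain.
Since gcd(104, 115) = 1, 104 is invertible modulo 115. Euclid's algorithm: 115 = 1·104 + 11, 104 = 9·11 + 5, 11 = 2·5 + 1; back-substituting gives 1 = 94·104 − 85·115, so 104⁻¹ ≡ 94 (mod 115).
For any y ∈ ℤ_{115}, x = 94(y − 75) mod 115 satisfies ψ(x) = 104·94(y − 75) + 75 ≡ y (since 104·94 ≡ 1 mod 115). So every y has a preimage.
Thus ψ is surjective.
Since ψ is surjective, we compute ψ⁻¹(32): solve 104x + 75 ≡ 32 (mod 115), i.e. 104x ≡ 72 (mod 115).
Multiplying by 104⁻¹ = 94 gives x ≡ 94·72 = 6768 = 58·115 + 98 ≡ 98 (mod 115).
Check: ψ(98) = 104·98 + 75 = 10267 = 89·115 + 32 ≡ 32 (mod 115).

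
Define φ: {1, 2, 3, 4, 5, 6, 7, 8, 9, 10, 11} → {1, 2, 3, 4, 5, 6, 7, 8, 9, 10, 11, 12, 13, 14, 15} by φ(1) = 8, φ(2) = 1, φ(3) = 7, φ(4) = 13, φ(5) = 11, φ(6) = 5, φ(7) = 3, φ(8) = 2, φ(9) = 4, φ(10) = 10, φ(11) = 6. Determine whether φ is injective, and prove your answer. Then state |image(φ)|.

The values φ(1), …, φ(11) are 8, 1, 7, 13, 11, 5, 3, 2, 4, 10, 6 — all distinct.
So φ(s) = φ(t) only when s = t, and φ is injective.
The image of φ is {1, 2, 3, 4, 5, 6, 7, 8, 10, 11, 13}, which has 11 elements.

11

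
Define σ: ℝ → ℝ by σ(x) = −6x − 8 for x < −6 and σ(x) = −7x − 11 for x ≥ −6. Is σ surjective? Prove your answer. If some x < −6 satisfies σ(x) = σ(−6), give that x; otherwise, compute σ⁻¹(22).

-13/2

Both pieces are strictly decreasing (slopes −6 and −7), so each is injective on its own interval.
The left piece maps (−∞, −6) onto (28, ∞); the right piece maps [−6, ∞) onto (−∞, 31].
The union (28, ∞) ∪ (−∞, 31] covers ℝ, so σ is surjective.
For the follow-up: the images overlap, so an x < −6 with σ(x) = σ(−6) exists. σ(−6) = 31; solving −6x − 8 = 31 for x < −6 gives x = (31 + 8)/(−6) = −13/2.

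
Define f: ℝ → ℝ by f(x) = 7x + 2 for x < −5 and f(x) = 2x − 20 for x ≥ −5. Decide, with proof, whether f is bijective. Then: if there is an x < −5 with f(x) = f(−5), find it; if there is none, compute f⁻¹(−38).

Both pieces are strictly increasing (slopes 7 and 2), so each is injective on its own interval.
The left piece maps (−∞, −5) onto (−∞, −33); the right piece maps [−5, ∞) onto [−30, ∞).
The images leave a gap (−33 has no preimage), so f is not surjective, hence not bijective.
Because the two images are disjoint, no x < −5 has f(x) = f(−5), so we compute f⁻¹(−38): −38 lies in (−∞, −33), so solve 7x + 2 = −38: x = (−38 − 2)/7 = −40/7.

-40/7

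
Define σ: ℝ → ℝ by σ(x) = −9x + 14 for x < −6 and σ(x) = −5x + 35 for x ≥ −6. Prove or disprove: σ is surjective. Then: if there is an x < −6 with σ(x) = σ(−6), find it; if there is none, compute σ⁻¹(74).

Both pieces are strictly decreasing (slopes −9 and −5), so each is injective on its own interval.
The left piece maps (−∞, −6) onto (68, ∞); the right piece maps [−6, ∞) onto (−∞, 65].
The union (68, ∞) ∪ (−∞, 65] omits the interval between 68 and 65; in particular 68 has no preimage. So σ is not surjective.
Because the two images are disjoint, no x < −6 has σ(x) = σ(−6), so we compute σ⁻¹(74): 74 lies in (68, ∞), so solve −9x + 14 = 74: x = (74 − 14)/(−9) = −20/3.

-20/3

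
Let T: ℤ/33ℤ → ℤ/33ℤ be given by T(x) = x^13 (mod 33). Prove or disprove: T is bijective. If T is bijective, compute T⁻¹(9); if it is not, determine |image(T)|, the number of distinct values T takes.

Computing x^13 mod 33 for each x (by repeated squaring, reducing mod 33 at every step), the values T(0), T(1), …, T(32) are: 0, 1, 8, 27, 31, 26, 18, 13, 17, 3, 10, 11, 12, 19, 5, 9, 4, 29, 24, 28, 14, 21, 22, 23, 30, 16, 20, 15, 7, 2, 6, 25, 32.
Every element of ℤ/33ℤ appears exactly once in this list, so T is a bijection, and in particular bijective.
Since T is bijective, we read off the preimage of 9 from the same table: T(15) = 9, so T⁻¹(9) = 15.

15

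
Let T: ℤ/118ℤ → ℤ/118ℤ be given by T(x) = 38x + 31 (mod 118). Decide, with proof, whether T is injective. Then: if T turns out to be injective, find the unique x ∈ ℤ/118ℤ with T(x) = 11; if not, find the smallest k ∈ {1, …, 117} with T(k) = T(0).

59

We have gcd(38, 118) = 2 > 1. Taking a = 0 and b = 59: T(0) = 31 and T(59) = 38·59 + 31 = 2273 ≡ 31 (mod 118).
So T(0) = T(59) while 0 ≠ 59, hence T is not injective.
Since T is not injective, we find the least positive k with T(k) = T(0): this means 38k ≡ 0 (mod 118), i.e. 118 ∣ 38k. Since gcd(38, 118) = 2, dividing through by 2 this holds exactly when 59 ∣ 19k, and as gcd(19, 59) = 1, exactly when 59 ∣ k.
The smallest positive such k is 59.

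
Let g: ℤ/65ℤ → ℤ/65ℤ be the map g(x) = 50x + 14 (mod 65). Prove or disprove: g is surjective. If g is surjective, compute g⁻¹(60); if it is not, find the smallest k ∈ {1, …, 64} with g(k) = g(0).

13

Since gcd(50, 65) = 5, we have 50x ≡ 0 (mod 5) for all x, so g(x) ≡ 4 (mod 5).
But 0 ≢ 4 (mod 5), so 0 ∈ ℤ/65ℤ has no preimage. Thus g is not surjective.
Since g is not surjective, we find the least positive k with g(k) = g(0): this means 50k ≡ 0 (mod 65), i.e. 65 ∣ 50k. Since gcd(50, 65) = 5, dividing through by 5 this holds exactly when 13 ∣ 10k, and as gcd(10, 13) = 1, exactly when 13 ∣ k.
The smallest positive such k is 13.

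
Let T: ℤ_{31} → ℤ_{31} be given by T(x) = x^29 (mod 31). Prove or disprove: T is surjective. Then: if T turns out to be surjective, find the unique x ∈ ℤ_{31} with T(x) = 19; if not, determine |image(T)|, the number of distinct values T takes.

18

Since 31 is prime, the nonzero elements of ℤ_{31} form a cyclic group of order 30.
As gcd(29, 30) = 1, raising to the 29th power is a bijection on this group: if u^29 ≡ v^29 then (uv^{−1})^29 = 1, and the only element of order dividing gcd(29, 30) = 1 is 1, so u = v.
With T(0) = 0 this makes T injective on all of ℤ_{31}, hence bijective (finite equal-size domain and codomain). In particular T is surjective.
Since T is surjective, we find the preimage of 19. The inverse of x ↦ x^29 on (ℤ_{31})^× is x ↦ x^29, because 29·29 = 841 = 28·30 + 1 ≡ 1 (mod 30) and x^{30} = 1 for x ≠ 0 (Fermat). So T⁻¹(19) = 19^29 mod 31.
Repeated squaring mod 31: 19^1 ≡ 19, 19^2 ≡ 19² = 361 ≡ 20, 19^4 ≡ 20² = 400 ≡ 28, 19^8 ≡ 28² = 784 ≡ 9, 19^16 ≡ 9² = 81 ≡ 19. Since 29 = 16 + 8 + 4 + 1, 19^29 ≡ 19·9·28·19: 19·9 = 171 ≡ 16, then 16·28 = 448 ≡ 14, then 14·19 = 266 ≡ 18. So 19^29 ≡ 18 (mod 31).
Hence T⁻¹(19) = 18.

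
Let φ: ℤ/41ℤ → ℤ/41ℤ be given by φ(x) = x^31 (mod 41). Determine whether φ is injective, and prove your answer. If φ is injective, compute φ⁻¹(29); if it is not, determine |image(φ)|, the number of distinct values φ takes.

Since 41 is prime, the nonzero elements of ℤ/41ℤ form a cyclic group of order 40.
As gcd(31, 40) = 1, raising to the 31st power is a bijection on this group: if a^31 ≡ b^31 then (ab^{−1})^31 = 1, and the only element of order dividing gcd(31, 40) = 1 is 1, so a = b.
With φ(0) = 0 this makes φ injective on all of ℤ/41ℤ, hence bijective (finite equal-size domain and codomain). In particular φ is injective.
Since φ is injective, we find the preimage of 29. The inverse of x ↦ x^31 on (ℤ/41ℤ)^× is x ↦ x^31, because 31·31 = 961 = 24·40 + 1 ≡ 1 (mod 40) and x^{40} = 1 for x ≠ 0 (Fermat). So φ⁻¹(29) = 29^31 mod 41.
Repeated squaring mod 41: 29^1 ≡ 29, 29^2 ≡ 29² = 841 ≡ 21, 29^4 ≡ 21² = 441 ≡ 31, 29^8 ≡ 31² = 961 ≡ 18, 29^16 ≡ 18² = 324 ≡ 37. Since 31 = 16 + 8 + 4 + 2 + 1, 29^31 ≡ 37·18·31·21·29: 37·18 = 666 ≡ 10, then 10·31 = 310 ≡ 23, then 23·21 = 483 ≡ 32, then 32·29 = 928 ≡ 26. So 29^31 ≡ 26 (mod 41).
Hence φ⁻¹(29) = 26.

26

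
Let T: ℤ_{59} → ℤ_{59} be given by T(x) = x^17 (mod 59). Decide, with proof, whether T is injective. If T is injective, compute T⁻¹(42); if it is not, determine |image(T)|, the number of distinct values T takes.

Since 59 is prime, the nonzero elements of ℤ_{59} form a cyclic group of order 58.
As gcd(17, 58) = 1, raising to the 17th power is a bijection on this group: if s^17 ≡ t^17 then (st^{−1})^17 = 1, and the only element of order dividing gcd(17, 58) = 1 is 1, so s = t.
With T(0) = 0 this makes T injective on all of ℤ_{59}, hence bijective (finite equal-size domain and codomain). In particular T is injective.
Since T is injective, we find the preimage of 42. The inverse of x ↦ x^17 on (ℤ_{59})^× is x ↦ x^41, because 17·41 = 697 = 12·58 + 1 ≡ 1 (mod 58) and x^{58} = 1 for x ≠ 0 (Fermat). So T⁻¹(42) = 42^41 mod 59.
Repeated squaring mod 59: 42^1 ≡ 42, 42^2 ≡ 42² = 1764 ≡ 53, 42^4 ≡ 53² = 2809 ≡ 36, 42^8 ≡ 36² = 1296 ≡ 57, 42^16 ≡ 57² = 3249 ≡ 4, 42^32 ≡ 4² = 16. Since 41 = 32 + 8 + 1, 42^41 ≡ 16·57·42: 16·57 = 912 ≡ 27, then 27·42 = 1134 ≡ 13. So 42^41 ≡ 13 (mod 59).
Hence T⁻¹(42) = 13.

13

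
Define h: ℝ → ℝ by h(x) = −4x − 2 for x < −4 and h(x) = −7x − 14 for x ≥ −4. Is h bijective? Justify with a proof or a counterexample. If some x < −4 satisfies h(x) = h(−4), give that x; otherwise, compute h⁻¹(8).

-22/7

Both pieces are strictly decreasing (slopes −4 and −7), so each is injective on its own interval.
The left piece maps (−∞, −4) onto (14, ∞); the right piece maps [−4, ∞) onto (−∞, 14].
Since 14 = 14, the images partition ℝ: h is injective and surjective, hence bijective.
Because the two images are disjoint, no x < −4 has h(x) = h(−4), so we compute h⁻¹(8): 8 lies in (−∞, 14], so solve −7x − 14 = 8: x = (8 + 14)/(−7) = −22/7.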